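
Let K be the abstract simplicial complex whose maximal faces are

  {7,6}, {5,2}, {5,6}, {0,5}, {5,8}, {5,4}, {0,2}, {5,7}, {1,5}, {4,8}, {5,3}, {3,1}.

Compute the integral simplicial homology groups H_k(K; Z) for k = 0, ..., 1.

Fix the vertex order 0 < 1 < 2 < 3 < 4 < 5 < 6 < 7 < 8 and write every simplex with vertices in increasing order. Then dim K = 1 and the simplices of K are:

  0-simplices (9): [0], [1], [2], [3], [4], [5], [6], [7], [8]
  1-simplices (12): [0,2], [0,5], [1,3], [1,5], [2,5], [3,5], [4,5], [4,8], [5,6], [5,7], [5,8], [6,7]

Hence C_0 ≅ Z^9, C_1 ≅ Z^12.

∂_1: C_1 → C_0 sends each edge [p,q] (with p < q) to q − p.
As a 9×12 matrix over Z this has rank 8, with invariant factors (1,1,1,1,1,1,1,1).

Reading off H_k = ker ∂_k / im ∂_{k+1}:

  H_0: rank C_0 − rank ∂_1 = 9 − 8 = 1, and the invariant factors of ∂_1 are all 1, so H_0 = Z.
  H_1: rank ker ∂_1 − rank ∂_2 = (12 − 8) − 0 = 4, and there is no ∂_2, so H_1 = Z^4.

(K is a triangulation of a wedge of 4 circles.)

H_0 = Z,  H_1 = Z^4.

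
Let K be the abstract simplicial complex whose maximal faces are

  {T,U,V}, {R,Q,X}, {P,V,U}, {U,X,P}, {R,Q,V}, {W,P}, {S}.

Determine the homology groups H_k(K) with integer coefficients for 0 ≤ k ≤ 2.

We work with the vertex ordering P < Q < R < S < T < U < V < W < X. The simplices of K, each written with vertices in increasing order, are:

  0-simplices (9): P, Q, R, S, T, U, V, W, X
  1-simplices (13): PU, PV, PW, PX, QR, QV, QX, RV, RX, TU, TV, UV, UX
  2-simplices (5): PUV, PUX, QRV, QRX, TUV

giving chain groups C_0 ≅ Z^9, C_1 ≅ Z^13, C_2 ≅ Z^5.

Boundary ∂_1: C_1 → C_0 is given by ∂[p,q] = [q] − [p]. For instance
  ∂TV = V − T.
The 9×13 boundary matrix has rank 7 and Smith normal form diag(1,1,1,1,1,1,1).

The boundary map ∂_2: C_2 → C_1 sends each 2-simplex [p,q,r] to [q,r] − [p,r] + [p,q]. For instance
  ∂PUX = UX − PX + PU,
  ∂PUV = UV − PV + PU.
The resulting 13×5 matrix has rank 5, and its Smith normal form has invariant factors (1,1,1,1,1).

Reading off H_k = ker ∂_k / im ∂_{k+1}:

  H_0: rank C_0 − rank ∂_1 = 9 − 7 = 2, and the invariant factors of ∂_1 are all 1, so H_0 = Z^2.
  H_1: rank ker ∂_1 − rank ∂_2 = (13 − 7) − 5 = 1, and the invariant factors of ∂_2 are all 1, so H_1 = Z.
  H_2: rank ker ∂_2 − rank ∂_3 = (5 − 5) − 0 = 0, and there is no ∂_3, so H_2 = 0.

H_0 ≅ Z^2,  H_1 ≅ Z,  H_2 = 0.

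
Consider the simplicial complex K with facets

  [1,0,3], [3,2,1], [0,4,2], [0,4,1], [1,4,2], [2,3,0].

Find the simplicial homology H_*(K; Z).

Take the total order 0 < 1 < 2 < 3 < 4 on the vertex set. Then K (dimension 2) consists of the simplices:

  0-simplices (5): [0], [1], [2], [3], [4]
  1-simplices (9): [0,1], [0,2], [0,3], [0,4], [1,2], [1,3], [1,4], [2,3], [2,4]
  2-simplices (6): [0,1,3], [0,1,4], [0,2,3], [0,2,4], [1,2,3], [1,2,4]

so the chain groups are C_0 ≅ Z^5, C_1 ≅ Z^9, C_2 ≅ Z^6.

∂_1: C_1 → C_0 sends each edge [p,q] (with p < q) to q − p.
The 5×9 boundary matrix has rank 4 and Smith normal form diag(1,1,1,1).

Boundary ∂_2: C_2 → C_1 sends each 2-simplex [p,q,r] to [q,r] − [p,r] + [p,q]. For instance
  ∂[1,2,4] = [2,4] − [1,4] + [1,2],
  ∂[0,1,3] = [1,3] − [0,3] + [0,1].
This gives a 9×6 integer matrix of rank 5; reducing to Smith normal form yields diagonal entries (1,1,1,1,1).

Reading off H_k = ker ∂_k / im ∂_{k+1}:

  H_0: rank C_0 − rank ∂_1 = 5 − 4 = 1, and the invariant factors of ∂_1 are all 1, so H_0 ≅ Z.
  H_1: rank ker ∂_1 − rank ∂_2 = (9 − 4) − 5 = 0, and the invariant factors of ∂_2 are all 1, so H_1 ≅ 0.
  H_2: rank ker ∂_2 − rank ∂_3 = (6 − 5) − 0 = 1, and there is no ∂_3, so H_2 ≅ Z.

H_0 = Z,  H_1 = 0,  H_2 = Z.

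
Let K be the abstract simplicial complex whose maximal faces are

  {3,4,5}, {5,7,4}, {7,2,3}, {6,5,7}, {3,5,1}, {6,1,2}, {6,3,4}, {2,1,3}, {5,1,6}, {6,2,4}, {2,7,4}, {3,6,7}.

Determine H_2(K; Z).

H_2 = 0.

Take the total order 1 < 2 < 3 < 4 < 5 < 6 < 7 on the vertex set. Then K (dimension 2) consists of the simplices:

  0-simplices (7): [1], [2], [3], [4], [5], [6], [7]
  1-simplices (18): [1,2], [1,3], [1,5], [1,6], [2,3], [2,4], [2,6], [2,7], [3,4], [3,5], [3,6], [3,7], [4,5], [4,6], [4,7], [5,6], [5,7], [6,7]
  2-simplices (12): [1,2,3], [1,2,6], [1,3,5], [1,5,6], [2,3,7], [2,4,6], [2,4,7], [3,4,5], [3,4,6], [3,6,7], [4,5,7], [5,6,7]

so the chain groups are C_0 ≅ Z^7, C_1 ≅ Z^18, C_2 ≅ Z^12.

Boundary ∂_1: C_1 → C_0 maps an edge to its endpoints' difference, ∂[p,q] = q − p. For instance
  ∂[1,5] = [5] − [1].
This gives a 7×18 integer matrix of rank 6; reducing to Smith normal form yields diagonal entries (1,1,1,1,1,1).

∂_2: C_2 → C_1 maps a triangle to the signed sum of its edges. For instance
  ∂[1,2,3] = [2,3] − [1,3] + [1,2],
  ∂[1,3,5] = [3,5] − [1,5] + [1,3].
The resulting 18×12 matrix has rank 12, and its Smith normal form has invariant factors (1,1,1,1,1,1,1,1,1,1,1,2).

Computing H_k = (kernel of ∂_k) / (image of ∂_{k+1}):

  H_2: rank ker ∂_2 − rank ∂_3 = (12 − 12) − 0 = 0, and there is no ∂_3, so H_2 = 0.

(K is a triangulation of the real projective plane RP^2.)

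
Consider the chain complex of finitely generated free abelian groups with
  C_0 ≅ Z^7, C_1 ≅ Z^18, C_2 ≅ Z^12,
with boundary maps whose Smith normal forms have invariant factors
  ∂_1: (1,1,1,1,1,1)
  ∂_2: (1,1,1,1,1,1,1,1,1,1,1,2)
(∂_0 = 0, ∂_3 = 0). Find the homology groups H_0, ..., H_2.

H_0: b_0 = 7 − 0 − 6 = 1; torsion from ∂_1 factors > 1: none. So H_0 = Z.
H_1: b_1 = 18 − 6 − 12 = 0; torsion from ∂_2 factors > 1: [2]. So H_1 = Z_2.
H_2: b_2 = 12 − 12 − 0 = 0; torsion from ∂_3 factors > 1: none. So H_2 = 0.

H_0 = Z,  H_1 = Z_2,  H_2 = 0.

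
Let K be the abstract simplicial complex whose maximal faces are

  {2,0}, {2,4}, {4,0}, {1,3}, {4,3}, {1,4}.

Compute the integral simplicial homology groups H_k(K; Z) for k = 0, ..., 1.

H_0 ≅ Z,  H_1 ≅ Z^2.

We work with the vertex ordering 0 < 1 < 2 < 3 < 4. The simplices of K, each written with vertices in increasing order, are:

  0-simplices (5): [0], [1], [2], [3], [4]
  1-simplices (6): [0,2], [0,4], [1,3], [1,4], [2,4], [3,4]

Hence C_0 ≅ Z^5, C_1 ≅ Z^6.

∂_1: C_1 → C_0 maps an edge to its endpoints' difference, ∂[p,q] = q − p.
This gives a 5×6 integer matrix of rank 4; reducing to Smith normal form yields diagonal entries (1,1,1,1).

Computing H_k = (kernel of ∂_k) / (image of ∂_{k+1}):

  H_0: rank C_0 − rank ∂_1 = 5 − 4 = 1, and the invariant factors of ∂_1 are all 1, so H_0 = Z.
  H_1: rank ker ∂_1 − rank ∂_2 = (6 − 4) − 0 = 2, and there is no ∂_2, so H_1 = Z^2.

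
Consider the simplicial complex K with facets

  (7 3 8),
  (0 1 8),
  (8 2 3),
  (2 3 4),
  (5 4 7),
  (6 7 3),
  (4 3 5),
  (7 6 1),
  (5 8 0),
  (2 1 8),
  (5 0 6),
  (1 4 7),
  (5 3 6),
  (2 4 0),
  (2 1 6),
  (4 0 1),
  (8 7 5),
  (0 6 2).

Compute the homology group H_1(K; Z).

H_1 ≅ Z ⊕ Z_2.

We work with the vertex ordering 0 < 1 < 2 < 3 < 4 < 5 < 6 < 7 < 8. The simplices of K, each written with vertices in increasing order, are:

  0-simplices (9): [0], [1], [2], [3], [4], [5], [6], [7], [8]
  1-simplices (27): (27 of them)
  2-simplices (18): [0,1,4], [0,1,8], [0,2,4], [0,2,6], [0,5,6], [0,5,8], [1,2,6], [1,2,8], [1,4,7], [1,6,7], [2,3,4], [2,3,8], [3,4,5], [3,5,6], [3,6,7], [3,7,8], [4,5,7], [5,7,8]

Hence C_0 ≅ Z^9, C_1 ≅ Z^27, C_2 ≅ Z^18.

∂_1: C_1 → C_0 sends each edge [p,q] (with p < q) to q − p.
The 9×27 boundary matrix has rank 8 and Smith normal form diag(1,1,1,1,1,1,1,1).

∂_2: C_2 → C_1 maps a triangle to the signed sum of its edges. For instance
  ∂[1,6,7] = [6,7] − [1,7] + [1,6],
  ∂[1,2,6] = [2,6] − [1,6] + [1,2].
This gives a 27×18 integer matrix of rank 18; reducing to Smith normal form yields diagonal entries (1,1,1,1,1,1,1,1,1,1,1,1,1,1,1,1,1,2).

Computing H_k = (kernel of ∂_k) / (image of ∂_{k+1}):

  H_1: rank ker ∂_1 − rank ∂_2 = (27 − 8) − 18 = 1, and ∂_2 has invariant factor 2 > 1, so H_1 = Z ⊕ Z_2.

(K is a triangulation of the Klein bottle.)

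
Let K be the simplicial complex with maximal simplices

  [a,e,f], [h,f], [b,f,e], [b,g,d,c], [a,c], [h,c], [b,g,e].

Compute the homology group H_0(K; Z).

Take the total order a < b < c < d < e < f < g < h on the vertex set. Then K (dimension 3) consists of the simplices:

  0-simplices (8): a, b, c, d, e, f, g, h
  1-simplices (15): ac, ae, af, bc, bd, be, bf, bg, cd, cg, ch, dg, ef, eg, fh
  2-simplices (7): aef, bcd, bcg, bdg, bef, beg, cdg
  3-simplices (1): bcdg

Hence C_0 ≅ Z^8, C_1 ≅ Z^15, C_2 ≅ Z^7, C_3 ≅ Z^1.

The boundary map ∂_1: C_1 → C_0 sends each edge [p,q] (with p < q) to q − p. For instance
  ∂cg = g − c.
This gives a 8×15 integer matrix of rank 7; reducing to Smith normal form yields diagonal entries (1,1,1,1,1,1,1).

The boundary map ∂_2: C_2 → C_1 maps a triangle to the signed sum of its edges. For instance
  ∂bdg = dg − bg + bd,
  ∂beg = eg − bg + be.
The resulting 15×7 matrix has rank 6, and its Smith normal form has invariant factors (1,1,1,1,1,1).

The boundary map ∂_3: C_3 → C_2 sends each 3-simplex σ to the alternating sum Σ_i (−1)^i (σ with its i-th vertex removed). For instance
  ∂bcdg = cdg − bdg + bcg − bcd.
The resulting 7×1 matrix has rank 1, and its Smith normal form has invariant factors (1).

Now H_k = ker ∂_k / im ∂_{k+1}, so:

  H_0: rank C_0 − rank ∂_1 = 8 − 7 = 1, and the invariant factors of ∂_1 are all 1, so H_0 = Z.

H_0 ≅ Z.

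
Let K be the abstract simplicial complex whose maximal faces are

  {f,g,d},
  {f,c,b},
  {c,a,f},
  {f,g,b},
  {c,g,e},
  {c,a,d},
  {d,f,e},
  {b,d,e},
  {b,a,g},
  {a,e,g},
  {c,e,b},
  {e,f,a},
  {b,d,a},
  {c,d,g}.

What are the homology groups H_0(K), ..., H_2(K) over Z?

H_0 = Z,  H_1 = Z^2,  H_2 = Z.

Fix the vertex order a < b < c < d < e < f < g and write every simplex with vertices in increasing order. Then dim K = 2 and the simplices of K are:

  0-simplices (7): a, b, c, d, e, f, g
  1-simplices (21): ab, ac, ad, ae, af, ag, bc, bd, be, bf, bg, cd, ce, cf, cg, de, df, dg, ef, eg, fg
  2-simplices (14): abd, abg, acd, acf, aef, aeg, bce, bcf, bde, bfg, cdg, ceg, def, dfg

so the chain groups are C_0 ≅ Z^7, C_1 ≅ Z^21, C_2 ≅ Z^14.

Boundary ∂_1: C_1 → C_0 is given by ∂[p,q] = [q] − [p].
This gives a 7×21 integer matrix of rank 6; reducing to Smith normal form yields diagonal entries (1,1,1,1,1,1).

Boundary ∂_2: C_2 → C_1 sends each 2-simplex [p,q,r] to [q,r] − [p,r] + [p,q]. For instance
  ∂acf = cf − af + ac,
  ∂dfg = fg − dg + df.
The resulting 21×14 matrix has rank 13, and its Smith normal form has invariant factors (1,1,1,1,1,1,1,1,1,1,1,1,1).

Computing H_k = (kernel of ∂_k) / (image of ∂_{k+1}):

  H_0: rank C_0 − rank ∂_1 = 7 − 6 = 1, and the invariant factors of ∂_1 are all 1, so H_0 = Z.
  H_1: rank ker ∂_1 − rank ∂_2 = (21 − 6) − 13 = 2, and the invariant factors of ∂_2 are all 1, so H_1 = Z^2.
  H_2: rank ker ∂_2 − rank ∂_3 = (14 − 13) − 0 = 1, and there is no ∂_3, so H_2 = Z.

(K is a triangulation of the torus T^2.)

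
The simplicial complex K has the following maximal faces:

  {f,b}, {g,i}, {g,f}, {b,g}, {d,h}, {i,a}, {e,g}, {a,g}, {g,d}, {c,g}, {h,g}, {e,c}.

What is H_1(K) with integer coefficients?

H_1 ≅ Z^4.

Fix the vertex order a < b < c < d < e < f < g < h < i and write every simplex with vertices in increasing order. Then dim K = 1 and the simplices of K are:

  0-simplices (9): a, b, c, d, e, f, g, h, i
  1-simplices (12): ag, ai, bf, bg, ce, cg, dg, dh, eg, fg, gh, gi

so the chain groups are C_0 ≅ Z^9, C_1 ≅ Z^12.

Boundary ∂_1: C_1 → C_0 is given by ∂[p,q] = [q] − [p]. For instance
  ∂gh = h − g.
The resulting 9×12 matrix has rank 8, and its Smith normal form has invariant factors (1,1,1,1,1,1,1,1).

Computing H_k = (kernel of ∂_k) / (image of ∂_{k+1}):

  H_1: rank ker ∂_1 − rank ∂_2 = (12 − 8) − 0 = 4, and there is no ∂_2, so H_1 ≅ Z^4.

(K is a triangulation of a wedge of 4 circles.)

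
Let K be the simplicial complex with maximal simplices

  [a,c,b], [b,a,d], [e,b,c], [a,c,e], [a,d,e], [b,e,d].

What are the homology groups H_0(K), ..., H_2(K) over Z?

Order the vertices as a < b < c < d < e. Listing each simplex with vertices in this order, K has dimension 2 with simplices:

  0-simplices (5): a, b, c, d, e
  1-simplices (9): ab, ac, ad, ae, bc, bd, be, ce, de
  2-simplices (6): abc, abd, ace, ade, bce, bde

giving chain groups C_0 ≅ Z^5, C_1 ≅ Z^9, C_2 ≅ Z^6.

Boundary ∂_1: C_1 → C_0 is given by ∂[p,q] = [q] − [p].
The resulting 5×9 matrix has rank 4, and its Smith normal form has invariant factors (1,1,1,1).

∂_2: C_2 → C_1 maps a triangle to the signed sum of its edges. For instance
  ∂ace = ce − ae + ac,
  ∂bce = ce − be + bc.
The resulting 9×6 matrix has rank 5, and its Smith normal form has invariant factors (1,1,1,1,1).

From H_k ≅ ker(∂_k) / im(∂_{k+1}) we obtain:

  H_0: rank C_0 − rank ∂_1 = 5 − 4 = 1, and the invariant factors of ∂_1 are all 1, so H_0 = Z.
  H_1: rank ker ∂_1 − rank ∂_2 = (9 − 4) − 5 = 0, and the invariant factors of ∂_2 are all 1, so H_1 = 0.
  H_2: rank ker ∂_2 − rank ∂_3 = (6 − 5) − 0 = 1, and there is no ∂_3, so H_2 = Z.

As a check, the Euler characteristic is 5 − 9 + 6 = 2, which agrees with 1 − 0 + 1 = 2.

H_0 = Z,  H_1 = 0,  H_2 = Z.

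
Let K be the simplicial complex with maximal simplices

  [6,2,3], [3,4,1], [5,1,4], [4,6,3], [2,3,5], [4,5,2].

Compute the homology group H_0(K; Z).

H_0 = Z.

We work with the vertex ordering 1 < 2 < 3 < 4 < 5 < 6. The simplices of K, each written with vertices in increasing order, are:

  0-simplices (6): [1], [2], [3], [4], [5], [6]
  1-simplices (12): [1,3], [1,4], [1,5], [2,3], [2,4], [2,5], [2,6], [3,4], [3,5], [3,6], [4,5], [4,6]
  2-simplices (6): [1,3,4], [1,4,5], [2,3,5], [2,3,6], [2,4,5], [3,4,6]

so the chain groups are C_0 ≅ Z^6, C_1 ≅ Z^12, C_2 ≅ Z^6.

The boundary map ∂_1: C_1 → C_0 maps an edge to its endpoints' difference, ∂[p,q] = q − p.
The 6×12 boundary matrix has rank 5 and Smith normal form diag(1,1,1,1,1).

∂_2: C_2 → C_1 sends each 2-simplex [p,q,r] to [q,r] − [p,r] + [p,q]. For instance
  ∂[1,4,5] = [4,5] − [1,5] + [1,4],
  ∂[2,4,5] = [4,5] − [2,5] + [2,4].
The resulting 12×6 matrix has rank 6, and its Smith normal form has invariant factors (1,1,1,1,1,1).

Now H_k = ker ∂_k / im ∂_{k+1}, so:

  H_0: rank C_0 − rank ∂_1 = 6 − 5 = 1, and the invariant factors of ∂_1 are all 1, so H_0 = Z.

(K is a triangulation of the cylinder S^1 x I.)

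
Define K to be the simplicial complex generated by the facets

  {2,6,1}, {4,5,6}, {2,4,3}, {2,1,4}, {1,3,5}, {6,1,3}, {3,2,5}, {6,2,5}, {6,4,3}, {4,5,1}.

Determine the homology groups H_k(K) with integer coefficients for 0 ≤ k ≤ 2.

Take the total order 1 < 2 < 3 < 4 < 5 < 6 on the vertex set. Then K (dimension 2) consists of the simplices:

  0-simplices (6): [1], [2], [3], [4], [5], [6]
  1-simplices (15): [1,2], [1,3], [1,4], [1,5], [1,6], [2,3], [2,4], [2,5], [2,6], [3,4], [3,5], [3,6], [4,5], [4,6], [5,6]
  2-simplices (10): [1,2,4], [1,2,6], [1,3,5], [1,3,6], [1,4,5], [2,3,4], [2,3,5], [2,5,6], [3,4,6], [4,5,6]

Hence C_0 ≅ Z^6, C_1 ≅ Z^15, C_2 ≅ Z^10.

∂_1: C_1 → C_0 maps an edge to its endpoints' difference, ∂[p,q] = q − p. For instance
  ∂[1,6] = [6] − [1].
As a 6×15 matrix over Z this has rank 5, with invariant factors (1,1,1,1,1).

∂_2: C_2 → C_1 acts by ∂[p,q,r] = [q,r] − [p,r] + [p,q]. For instance
  ∂[1,2,6] = [2,6] − [1,6] + [1,2],
  ∂[2,3,4] = [3,4] − [2,4] + [2,3].
As a 15×10 matrix over Z this has rank 10, with invariant factors (1,1,1,1,1,1,1,1,1,2).

Computing H_k = (kernel of ∂_k) / (image of ∂_{k+1}):

  H_0: rank C_0 − rank ∂_1 = 6 − 5 = 1, and the invariant factors of ∂_1 are all 1, so H_0 ≅ Z.
  H_1: rank ker ∂_1 − rank ∂_2 = (15 − 5) − 10 = 0, and ∂_2 has invariant factor 2 > 1, so H_1 ≅ Z/2Z.
  H_2: rank ker ∂_2 − rank ∂_3 = (10 − 10) − 0 = 0, and there is no ∂_3, so H_2 ≅ 0.

H_0 = Z,  H_1 = Z/2Z,  H_2 = 0.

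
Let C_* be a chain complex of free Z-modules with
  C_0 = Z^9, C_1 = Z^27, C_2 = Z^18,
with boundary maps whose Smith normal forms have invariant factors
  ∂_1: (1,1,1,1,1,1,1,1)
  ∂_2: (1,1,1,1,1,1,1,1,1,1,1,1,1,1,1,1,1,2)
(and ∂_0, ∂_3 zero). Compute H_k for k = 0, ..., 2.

H_0 = Z,  H_1 = Z × Z/2,  H_2 = 0.

H_0: b_0 = 9 − 0 − 8 = 1; torsion from ∂_1 factors > 1: none. So H_0 = Z.
H_1: b_1 = 27 − 8 − 18 = 1; torsion from ∂_2 factors > 1: [2]. So H_1 = Z × Z/2.
H_2: b_2 = 18 − 18 − 0 = 0; torsion from ∂_3 factors > 1: none. So H_2 = 0.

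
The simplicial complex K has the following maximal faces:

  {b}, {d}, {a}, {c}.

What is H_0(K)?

Take the total order a < b < c < d on the vertex set. Then K (dimension 0) consists of the simplices:

  0-simplices (4): a, b, c, d

Hence C_0 ≅ Z^4.

Reading off H_k = ker ∂_k / im ∂_{k+1}:

  H_0: rank C_0 − rank ∂_1 = 4 − 0 = 4, and there is no ∂_1, so H_0 ≅ Z^4.

H_0 ≅ Z^4.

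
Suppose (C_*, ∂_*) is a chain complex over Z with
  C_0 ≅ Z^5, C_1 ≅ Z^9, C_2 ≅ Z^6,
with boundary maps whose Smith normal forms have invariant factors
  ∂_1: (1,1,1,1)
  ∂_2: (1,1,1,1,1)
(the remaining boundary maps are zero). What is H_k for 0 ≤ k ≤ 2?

H_0 = Z,  H_1 = 0,  H_2 = Z.

H_0: b_0 = 5 − 0 − 4 = 1; torsion from ∂_1 factors > 1: none. So H_0 = Z.
H_1: b_1 = 9 − 4 − 5 = 0; torsion from ∂_2 factors > 1: none. So H_1 = 0.
H_2: b_2 = 6 − 5 − 0 = 1; torsion from ∂_3 factors > 1: none. So H_2 = Z.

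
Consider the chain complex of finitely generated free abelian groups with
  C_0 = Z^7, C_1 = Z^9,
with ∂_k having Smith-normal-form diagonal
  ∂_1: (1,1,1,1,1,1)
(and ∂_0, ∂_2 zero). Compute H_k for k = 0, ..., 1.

H_0 = Z,  H_1 = Z^3.

H_0: b_0 = 7 − 0 − 6 = 1; torsion from ∂_1 factors > 1: none. So H_0 = Z.
H_1: b_1 = 9 − 6 − 0 = 3; torsion from ∂_2 factors > 1: none. So H_1 = Z^3.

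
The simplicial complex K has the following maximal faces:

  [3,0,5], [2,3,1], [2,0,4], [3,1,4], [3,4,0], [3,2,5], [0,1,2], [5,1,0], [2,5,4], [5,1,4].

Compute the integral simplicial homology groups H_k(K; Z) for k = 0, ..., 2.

K has 6 vertices, 15 edges, 10 triangles.
rank ∂_0 = 0, rank ∂_1 = 5 ⇒ b_0 = 6 − 0 − 5 = 1; all invariant factors of ∂_1 are 1 so no torsion. So H_0 = Z.
rank ∂_1 = 5, rank ∂_2 = 10 ⇒ b_1 = 15 − 5 − 10 = 0; ∂_2 has invariant factor(s) [2] giving torsion. So H_1 = Z/2.
rank ∂_2 = 10, rank ∂_3 = 0 ⇒ b_2 = 10 − 10 − 0 = 0. So H_2 = 0.

H_0 ≅ Z,  H_1 ≅ Z/2,  H_2 = 0.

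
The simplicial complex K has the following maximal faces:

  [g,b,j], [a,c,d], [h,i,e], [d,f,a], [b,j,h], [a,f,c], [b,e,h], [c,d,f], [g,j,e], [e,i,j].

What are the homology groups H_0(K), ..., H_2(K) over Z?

Fix the vertex order a < b < c < d < e < f < g < h < i < j and write every simplex with vertices in increasing order. Then dim K = 2 and the simplices of K are:

  0-simplices (10): a, b, c, d, e, f, g, h, i, j
  1-simplices (18): ac, ad, af, be, bg, bh, bj, cd, cf, df, eg, eh, ei, ej, gj, hi, hj, ij
  2-simplices (10): acd, acf, adf, beh, bgj, bhj, cdf, egj, ehi, eij

Hence C_0 ≅ Z^10, C_1 ≅ Z^18, C_2 ≅ Z^10.

∂_1: C_1 → C_0 sends each edge [p,q] (with p < q) to q − p. For instance
  ∂hi = i − h.
The resulting 10×18 matrix has rank 8, and its Smith normal form has invariant factors (1,1,1,1,1,1,1,1).

Boundary ∂_2: C_2 → C_1 sends each 2-simplex [p,q,r] to [q,r] − [p,r] + [p,q]. For instance
  ∂beh = eh − bh + be,
  ∂acf = cf − af + ac.
The resulting 18×10 matrix has rank 9, and its Smith normal form has invariant factors (1,1,1,1,1,1,1,1,1).

Computing H_k = (kernel of ∂_k) / (image of ∂_{k+1}):

  H_0: rank C_0 − rank ∂_1 = 10 − 8 = 2, and the invariant factors of ∂_1 are all 1, so H_0 ≅ Z^2.
  H_1: rank ker ∂_1 − rank ∂_2 = (18 − 8) − 9 = 1, and the invariant factors of ∂_2 are all 1, so H_1 ≅ Z.
  H_2: rank ker ∂_2 − rank ∂_3 = (10 − 9) − 0 = 1, and there is no ∂_3, so H_2 ≅ Z.

H_0 = Z^2,  H_1 = Z,  H_2 = Z.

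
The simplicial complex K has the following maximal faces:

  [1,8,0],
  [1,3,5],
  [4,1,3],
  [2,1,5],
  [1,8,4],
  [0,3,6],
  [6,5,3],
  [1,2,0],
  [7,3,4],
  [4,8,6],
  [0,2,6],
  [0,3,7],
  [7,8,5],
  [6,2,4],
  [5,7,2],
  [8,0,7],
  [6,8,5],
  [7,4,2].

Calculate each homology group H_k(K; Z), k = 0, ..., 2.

H_0 = Z,  H_1 = Z^2,  H_2 = Z.

Take the total order 0 < 1 < 2 < 3 < 4 < 5 < 6 < 7 < 8 on the vertex set. Then K (dimension 2) consists of the simplices:

  0-simplices (9): [0], [1], [2], [3], [4], [5], [6], [7], [8]
  1-simplices (27): (27 of them)
  2-simplices (18): [0,1,2], [0,1,8], [0,2,6], [0,3,6], [0,3,7], [0,7,8], [1,2,5], [1,3,4], [1,3,5], [1,4,8], [2,4,6], [2,4,7], [2,5,7], [3,4,7], [3,5,6], [4,6,8], [5,6,8], [5,7,8]

so the chain groups are C_0 ≅ Z^9, C_1 ≅ Z^27, C_2 ≅ Z^18.

The boundary map ∂_1: C_1 → C_0 sends each edge [p,q] (with p < q) to q − p.
The resulting 9×27 matrix has rank 8, and its Smith normal form has invariant factors (1,1,1,1,1,1,1,1).

Boundary ∂_2: C_2 → C_1 sends each 2-simplex [p,q,r] to [q,r] − [p,r] + [p,q]. For instance
  ∂[5,6,8] = [6,8] − [5,8] + [5,6],
  ∂[0,7,8] = [7,8] − [0,8] + [0,7].
The 27×18 boundary matrix has rank 17 and Smith normal form diag(1,1,1,1,1,1,1,1,1,1,1,1,1,1,1,1,1).

From H_k ≅ ker(∂_k) / im(∂_{k+1}) we obtain:

  H_0: rank C_0 − rank ∂_1 = 9 − 8 = 1, and the invariant factors of ∂_1 are all 1, so H_0 ≅ Z.
  H_1: rank ker ∂_1 − rank ∂_2 = (27 − 8) − 17 = 2, and the invariant factors of ∂_2 are all 1, so H_1 ≅ Z^2.
  H_2: rank ker ∂_2 − rank ∂_3 = (18 − 17) − 0 = 1, and there is no ∂_3, so H_2 ≅ Z.

As a check, the Euler characteristic is 9 − 27 + 18 = 0, which agrees with 1 − 2 + 1 = 0.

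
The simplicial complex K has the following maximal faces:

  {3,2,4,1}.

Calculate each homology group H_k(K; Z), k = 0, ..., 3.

We work with the vertex ordering 1 < 2 < 3 < 4. The simplices of K, each written with vertices in increasing order, are:

  0-simplices (4): [1], [2], [3], [4]
  1-simplices (6): [1,2], [1,3], [1,4], [2,3], [2,4], [3,4]
  2-simplices (4): [1,2,3], [1,2,4], [1,3,4], [2,3,4]
  3-simplices (1): [1,2,3,4]

giving chain groups C_0 ≅ Z^4, C_1 ≅ Z^6, C_2 ≅ Z^4, C_3 ≅ Z^1.

∂_1: C_1 → C_0 sends each edge [p,q] (with p < q) to q − p. For instance
  ∂[2,3] = [3] − [2].
This gives a 4×6 integer matrix of rank 3; reducing to Smith normal form yields diagonal entries (1,1,1).

The boundary map ∂_2: C_2 → C_1 sends each 2-simplex [p,q,r] to [q,r] − [p,r] + [p,q]. For instance
  ∂[2,3,4] = [3,4] − [2,4] + [2,3],
  ∂[1,3,4] = [3,4] − [1,4] + [1,3].
This gives a 6×4 integer matrix of rank 3; reducing to Smith normal form yields diagonal entries (1,1,1).

Boundary ∂_3: C_3 → C_2 sends each 3-simplex σ to the alternating sum Σ_i (−1)^i (σ with its i-th vertex removed). For instance
  ∂[1,2,3,4] = [2,3,4] − [1,3,4] + [1,2,4] − [1,2,3].
As a 4×1 matrix over Z this has rank 1, with invariant factors (1).

From H_k ≅ ker(∂_k) / im(∂_{k+1}) we obtain:

  H_0: rank C_0 − rank ∂_1 = 4 − 3 = 1, and the invariant factors of ∂_1 are all 1, so H_0 ≅ Z.
  H_1: rank ker ∂_1 − rank ∂_2 = (6 − 3) − 3 = 0, and the invariant factors of ∂_2 are all 1, so H_1 ≅ 0.
  H_2: rank ker ∂_2 − rank ∂_3 = (4 − 3) − 1 = 0, and the invariant factors of ∂_3 are all 1, so H_2 ≅ 0.
  H_3: rank ker ∂_3 − rank ∂_4 = (1 − 1) − 0 = 0, and there is no ∂_4, so H_3 ≅ 0.

H_0 ≅ Z,  H_1 = 0,  H_2 = 0,  H_3 = 0.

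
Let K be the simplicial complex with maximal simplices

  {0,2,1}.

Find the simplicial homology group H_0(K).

Take the total order 0 < 1 < 2 on the vertex set. Then K (dimension 2) consists of the simplices:

  0-simplices (3): [0], [1], [2]
  1-simplices (3): [0,1], [0,2], [1,2]
  2-simplices (1): [0,1,2]

Hence C_0 ≅ Z^3, C_1 ≅ Z^3, C_2 ≅ Z^1.

∂_1: C_1 → C_0 sends each edge [p,q] (with p < q) to q − p.
This gives a 3×3 integer matrix of rank 2; reducing to Smith normal form yields diagonal entries (1,1).

∂_2: C_2 → C_1 acts by ∂[p,q,r] = [q,r] − [p,r] + [p,q]. For instance
  ∂[0,1,2] = [1,2] − [0,2] + [0,1].
The resulting 3×1 matrix has rank 1, and its Smith normal form has invariant factors (1).

Reading off H_k = ker ∂_k / im ∂_{k+1}:

  H_0: rank C_0 − rank ∂_1 = 3 − 2 = 1, and the invariant factors of ∂_1 are all 1, so H_0 ≅ Z.

H_0 ≅ Z.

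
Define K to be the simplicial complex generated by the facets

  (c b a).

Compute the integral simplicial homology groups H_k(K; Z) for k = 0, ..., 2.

Take the total order a < b < c on the vertex set. Then K (dimension 2) consists of the simplices:

  0-simplices (3): a, b, c
  1-simplices (3): ab, ac, bc
  2-simplices (1): abc

Hence C_0 ≅ Z^3, C_1 ≅ Z^3, C_2 ≅ Z^1.

∂_1: C_1 → C_0 sends each edge [p,q] (with p < q) to q − p.
The 3×3 boundary matrix has rank 2 and Smith normal form diag(1,1).

∂_2: C_2 → C_1 maps a triangle to the signed sum of its edges. For instance
  ∂abc = bc − ac + ab.
The resulting 3×1 matrix has rank 1, and its Smith normal form has invariant factors (1).

Computing H_k = (kernel of ∂_k) / (image of ∂_{k+1}):

  H_0: rank C_0 − rank ∂_1 = 3 − 2 = 1, and the invariant factors of ∂_1 are all 1, so H_0 = Z.
  H_1: rank ker ∂_1 − rank ∂_2 = (3 − 2) − 1 = 0, and the invariant factors of ∂_2 are all 1, so H_1 = 0.
  H_2: rank ker ∂_2 − rank ∂_3 = (1 − 1) − 0 = 0, and there is no ∂_3, so H_2 = 0.

As a check, the Euler characteristic is 3 − 3 + 1 = 1, which agrees with 1 − 0 + 0 = 1.

H_0 = Z,  H_1 = 0,  H_2 = 0.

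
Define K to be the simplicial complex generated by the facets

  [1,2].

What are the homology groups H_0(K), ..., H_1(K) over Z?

Order the vertices as 1 < 2. Listing each simplex with vertices in this order, K has dimension 1 with simplices:

  0-simplices (2): [1], [2]
  1-simplices (1): [1,2]

Hence C_0 ≅ Z^2, C_1 ≅ Z^1.

The boundary map ∂_1: C_1 → C_0 maps an edge to its endpoints' difference, ∂[p,q] = q − p. For instance
  ∂[1,2] = [2] − [1].
As a 2×1 matrix over Z this has rank 1, with invariant factors (1).

Computing H_k = (kernel of ∂_k) / (image of ∂_{k+1}):

  H_0: rank C_0 − rank ∂_1 = 2 − 1 = 1, and the invariant factors of ∂_1 are all 1, so H_0 = Z.
  H_1: rank ker ∂_1 − rank ∂_2 = (1 − 1) − 0 = 0, and there is no ∂_2, so H_1 = 0.

H_0 = Z,  H_1 = 0.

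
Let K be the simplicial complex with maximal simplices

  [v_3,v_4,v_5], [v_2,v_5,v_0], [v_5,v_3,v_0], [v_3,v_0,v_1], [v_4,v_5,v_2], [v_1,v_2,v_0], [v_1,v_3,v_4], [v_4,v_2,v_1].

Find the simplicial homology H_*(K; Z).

H_0 = Z,  H_1 = 0,  H_2 = Z.

Take the total order v_0 < v_1 < v_2 < v_3 < v_4 < v_5 on the vertex set. Then K (dimension 2) consists of the simplices:

  0-simplices (6): [v_0], [v_1], [v_2], [v_3], [v_4], [v_5]
  1-simplices (12): [v_0,v_1], [v_0,v_2], [v_0,v_3], [v_0,v_5], [v_1,v_2], [v_1,v_3], [v_1,v_4], [v_2,v_4], [v_2,v_5], [v_3,v_4], [v_3,v_5], [v_4,v_5]
  2-simplices (8): [v_0,v_1,v_2], [v_0,v_1,v_3], [v_0,v_2,v_5], [v_0,v_3,v_5], [v_1,v_2,v_4], [v_1,v_3,v_4], [v_2,v_4,v_5], [v_3,v_4,v_5]

so the chain groups are C_0 ≅ Z^6, C_1 ≅ Z^12, C_2 ≅ Z^8.

The boundary map ∂_1: C_1 → C_0 is given by ∂[p,q] = [q] − [p].
As a 6×12 matrix over Z this has rank 5, with invariant factors (1,1,1,1,1).

Boundary ∂_2: C_2 → C_1 acts by ∂[p,q,r] = [q,r] − [p,r] + [p,q]. For instance
  ∂[v_0,v_1,v_2] = [v_1,v_2] − [v_0,v_2] + [v_0,v_1],
  ∂[v_0,v_1,v_3] = [v_1,v_3] − [v_0,v_3] + [v_0,v_1].
The resulting 12×8 matrix has rank 7, and its Smith normal form has invariant factors (1,1,1,1,1,1,1).

From H_k ≅ ker(∂_k) / im(∂_{k+1}) we obtain:

  H_0: rank C_0 − rank ∂_1 = 6 − 5 = 1, and the invariant factors of ∂_1 are all 1, so H_0 ≅ Z.
  H_1: rank ker ∂_1 − rank ∂_2 = (12 − 5) − 7 = 0, and the invariant factors of ∂_2 are all 1, so H_1 ≅ 0.
  H_2: rank ker ∂_2 − rank ∂_3 = (8 − 7) − 0 = 1, and there is no ∂_3, so H_2 ≅ Z.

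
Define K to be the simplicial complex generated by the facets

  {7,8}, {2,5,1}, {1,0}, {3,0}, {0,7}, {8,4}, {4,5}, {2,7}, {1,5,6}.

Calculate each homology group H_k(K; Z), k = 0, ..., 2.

We work with the vertex ordering 0 < 1 < 2 < 3 < 4 < 5 < 6 < 7 < 8. The simplices of K, each written with vertices in increasing order, are:

  0-simplices (9): [0], [1], [2], [3], [4], [5], [6], [7], [8]
  1-simplices (12): [0,1], [0,3], [0,7], [1,2], [1,5], [1,6], [2,5], [2,7], [4,5], [4,8], [5,6], [7,8]
  2-simplices (2): [1,2,5], [1,5,6]

Hence C_0 ≅ Z^9, C_1 ≅ Z^12, C_2 ≅ Z^2.

∂_1: C_1 → C_0 sends each edge [p,q] (with p < q) to q − p.
The 9×12 boundary matrix has rank 8 and Smith normal form diag(1,1,1,1,1,1,1,1).

∂_2: C_2 → C_1 maps a triangle to the signed sum of its edges. For instance
  ∂[1,5,6] = [5,6] − [1,6] + [1,5],
  ∂[1,2,5] = [2,5] − [1,5] + [1,2].
The 12×2 boundary matrix has rank 2 and Smith normal form diag(1,1).

Now H_k = ker ∂_k / im ∂_{k+1}, so:

  H_0: rank C_0 − rank ∂_1 = 9 − 8 = 1, and the invariant factors of ∂_1 are all 1, so H_0 ≅ Z.
  H_1: rank ker ∂_1 − rank ∂_2 = (12 − 8) − 2 = 2, and the invariant factors of ∂_2 are all 1, so H_1 ≅ Z^2.
  H_2: rank ker ∂_2 − rank ∂_3 = (2 − 2) − 0 = 0, and there is no ∂_3, so H_2 ≅ 0.

As a check, the Euler characteristic is 9 − 12 + 2 = -1, which agrees with 1 − 2 + 0 = -1.

H_0 ≅ Z,  H_1 ≅ Z^2,  H_2 = 0.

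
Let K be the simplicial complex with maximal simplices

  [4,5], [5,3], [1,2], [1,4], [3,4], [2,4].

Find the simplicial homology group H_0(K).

K has 5 vertices, 6 edges.
rank ∂_0 = 0, rank ∂_1 = 4 ⇒ b_0 = 5 − 0 − 4 = 1; all invariant factors of ∂_1 are 1 so no torsion. So H_0 ≅ Z.

H_0 ≅ Z.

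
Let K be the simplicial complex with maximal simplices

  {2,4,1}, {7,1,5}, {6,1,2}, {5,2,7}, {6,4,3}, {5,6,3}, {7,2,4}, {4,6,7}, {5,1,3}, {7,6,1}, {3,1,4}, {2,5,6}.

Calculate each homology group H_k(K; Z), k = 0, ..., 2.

Order the vertices as 1 < 2 < 3 < 4 < 5 < 6 < 7. Listing each simplex with vertices in this order, K has dimension 2 with simplices:

  0-simplices (7): [1], [2], [3], [4], [5], [6], [7]
  1-simplices (18): [1,2], [1,3], [1,4], [1,5], [1,6], [1,7], [2,4], [2,5], [2,6], [2,7], [3,4], [3,5], [3,6], [4,6], [4,7], [5,6], [5,7], [6,7]
  2-simplices (12): [1,2,4], [1,2,6], [1,3,4], [1,3,5], [1,5,7], [1,6,7], [2,4,7], [2,5,6], [2,5,7], [3,4,6], [3,5,6], [4,6,7]

Hence C_0 ≅ Z^7, C_1 ≅ Z^18, C_2 ≅ Z^12.

The boundary map ∂_1: C_1 → C_0 is given by ∂[p,q] = [q] − [p]. For instance
  ∂[4,7] = [7] − [4].
This gives a 7×18 integer matrix of rank 6; reducing to Smith normal form yields diagonal entries (1,1,1,1,1,1).

Boundary ∂_2: C_2 → C_1 sends each 2-simplex [p,q,r] to [q,r] − [p,r] + [p,q]. For instance
  ∂[3,4,6] = [4,6] − [3,6] + [3,4],
  ∂[3,5,6] = [5,6] − [3,6] + [3,5].
This gives a 18×12 integer matrix of rank 12; reducing to Smith normal form yields diagonal entries (1,1,1,1,1,1,1,1,1,1,1,2).

Computing H_k = (kernel of ∂_k) / (image of ∂_{k+1}):

  H_0: rank C_0 − rank ∂_1 = 7 − 6 = 1, and the invariant factors of ∂_1 are all 1, so H_0 ≅ Z.
  H_1: rank ker ∂_1 − rank ∂_2 = (18 − 6) − 12 = 0, and ∂_2 has invariant factor 2 > 1, so H_1 ≅ Z_2.
  H_2: rank ker ∂_2 − rank ∂_3 = (12 − 12) − 0 = 0, and there is no ∂_3, so H_2 ≅ 0.

H_0 = Z,  H_1 = Z_2,  H_2 = 0.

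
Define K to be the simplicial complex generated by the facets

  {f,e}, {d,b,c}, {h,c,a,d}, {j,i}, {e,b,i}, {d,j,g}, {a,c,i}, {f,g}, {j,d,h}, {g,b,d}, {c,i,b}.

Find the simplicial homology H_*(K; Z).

H_0 ≅ Z,  H_1 ≅ Z^2,  H_2 = 0,  H_3 = 0.

Order the vertices as a < b < c < d < e < f < g < h < i < j. Listing each simplex with vertices in this order, K has dimension 3 with simplices:

  0-simplices (10): a, b, c, d, e, f, g, h, i, j
  1-simplices (21): ac, ad, ah, ai, bc, bd, be, bg, bi, cd, ch, ci, dg, dh, dj, ef, ei, fg, gj, hj, ij
  2-simplices (11): acd, ach, aci, adh, bcd, bci, bdg, bei, cdh, dgj, dhj
  3-simplices (1): acdh

giving chain groups C_0 ≅ Z^10, C_1 ≅ Z^21, C_2 ≅ Z^11, C_3 ≅ Z^1.

The boundary map ∂_1: C_1 → C_0 sends each edge [p,q] (with p < q) to q − p. For instance
  ∂ai = i − a.
The 10×21 boundary matrix has rank 9 and Smith normal form diag(1,1,1,1,1,1,1,1,1).

The boundary map ∂_2: C_2 → C_1 maps a triangle to the signed sum of its edges. For instance
  ∂cdh = dh − ch + cd,
  ∂bei = ei − bi + be.
As a 21×11 matrix over Z this has rank 10, with invariant factors (1,1,1,1,1,1,1,1,1,1).

The boundary map ∂_3: C_3 → C_2 sends each 3-simplex σ to the alternating sum Σ_i (−1)^i (σ with its i-th vertex removed). For instance
  ∂acdh = cdh − adh + ach − acd.
The 11×1 boundary matrix has rank 1 and Smith normal form diag(1).

Reading off H_k = ker ∂_k / im ∂_{k+1}:

  H_0: rank C_0 − rank ∂_1 = 10 − 9 = 1, and the invariant factors of ∂_1 are all 1, so H_0 = Z.
  H_1: rank ker ∂_1 − rank ∂_2 = (21 − 9) − 10 = 2, and the invariant factors of ∂_2 are all 1, so H_1 = Z^2.
  H_2: rank ker ∂_2 − rank ∂_3 = (11 − 10) − 1 = 0, and the invariant factors of ∂_3 are all 1, so H_2 = 0.
  H_3: rank ker ∂_3 − rank ∂_4 = (1 − 1) − 0 = 0, and there is no ∂_4, so H_3 = 0.

As a check, the Euler characteristic is 10 − 21 + 11 − 1 = -1, which agrees with 1 − 2 + 0 − 0 = -1.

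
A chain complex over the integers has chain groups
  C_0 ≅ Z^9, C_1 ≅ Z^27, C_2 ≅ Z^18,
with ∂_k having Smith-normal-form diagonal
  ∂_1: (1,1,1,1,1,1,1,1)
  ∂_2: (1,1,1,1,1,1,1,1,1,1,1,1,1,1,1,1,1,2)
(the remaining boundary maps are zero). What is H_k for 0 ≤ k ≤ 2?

H_0 ≅ Z,  H_1 ≅ Z ⊕ Z/2Z,  H_2 = 0.

H_0: b_0 = 9 − 0 − 8 = 1; torsion from ∂_1 factors > 1: none. So H_0 ≅ Z.
H_1: b_1 = 27 − 8 − 18 = 1; torsion from ∂_2 factors > 1: [2]. So H_1 ≅ Z ⊕ Z/2Z.
H_2: b_2 = 18 − 18 − 0 = 0; torsion from ∂_3 factors > 1: none. So H_2 ≅ 0.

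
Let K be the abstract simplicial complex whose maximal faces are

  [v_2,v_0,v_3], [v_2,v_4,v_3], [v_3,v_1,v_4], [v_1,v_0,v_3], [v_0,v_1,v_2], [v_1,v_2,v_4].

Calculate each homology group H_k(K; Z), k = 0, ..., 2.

H_0 = Z,  H_1 = 0,  H_2 = Z.

Take the total order v_0 < v_1 < v_2 < v_3 < v_4 on the vertex set. Then K (dimension 2) consists of the simplices:

  0-simplices (5): [v_0], [v_1], [v_2], [v_3], [v_4]
  1-simplices (9): [v_0,v_1], [v_0,v_2], [v_0,v_3], [v_1,v_2], [v_1,v_3], [v_1,v_4], [v_2,v_3], [v_2,v_4], [v_3,v_4]
  2-simplices (6): [v_0,v_1,v_2], [v_0,v_1,v_3], [v_0,v_2,v_3], [v_1,v_2,v_4], [v_1,v_3,v_4], [v_2,v_3,v_4]

so the chain groups are C_0 ≅ Z^5, C_1 ≅ Z^9, C_2 ≅ Z^6.

Boundary ∂_1: C_1 → C_0 is given by ∂[p,q] = [q] − [p]. For instance
  ∂[v_1,v_2] = [v_2] − [v_1].
As a 5×9 matrix over Z this has rank 4, with invariant factors (1,1,1,1).

The boundary map ∂_2: C_2 → C_1 maps a triangle to the signed sum of its edges. For instance
  ∂[v_0,v_1,v_2] = [v_1,v_2] − [v_0,v_2] + [v_0,v_1],
  ∂[v_2,v_3,v_4] = [v_3,v_4] − [v_2,v_4] + [v_2,v_3].
As a 9×6 matrix over Z this has rank 5, with invariant factors (1,1,1,1,1).

Now H_k = ker ∂_k / im ∂_{k+1}, so:

  H_0: rank C_0 − rank ∂_1 = 5 − 4 = 1, and the invariant factors of ∂_1 are all 1, so H_0 ≅ Z.
  H_1: rank ker ∂_1 − rank ∂_2 = (9 − 4) − 5 = 0, and the invariant factors of ∂_2 are all 1, so H_1 ≅ 0.
  H_2: rank ker ∂_2 − rank ∂_3 = (6 − 5) − 0 = 1, and there is no ∂_3, so H_2 ≅ Z.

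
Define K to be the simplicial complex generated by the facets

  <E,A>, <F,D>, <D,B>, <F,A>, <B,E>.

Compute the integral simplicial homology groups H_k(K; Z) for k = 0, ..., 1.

Order the vertices as A < B < D < E < F. Listing each simplex with vertices in this order, K has dimension 1 with simplices:

  0-simplices (5): A, B, D, E, F
  1-simplices (5): AE, AF, BD, BE, DF

Hence C_0 ≅ Z^5, C_1 ≅ Z^5.

∂_1: C_1 → C_0 maps an edge to its endpoints' difference, ∂[p,q] = q − p.
The resulting 5×5 matrix has rank 4, and its Smith normal form has invariant factors (1,1,1,1).

Now H_k = ker ∂_k / im ∂_{k+1}, so:

  H_0: rank C_0 − rank ∂_1 = 5 − 4 = 1, and the invariant factors of ∂_1 are all 1, so H_0 ≅ Z.
  H_1: rank ker ∂_1 − rank ∂_2 = (5 − 4) − 0 = 1, and there is no ∂_2, so H_1 ≅ Z.

H_0 ≅ Z,  H_1 ≅ Z.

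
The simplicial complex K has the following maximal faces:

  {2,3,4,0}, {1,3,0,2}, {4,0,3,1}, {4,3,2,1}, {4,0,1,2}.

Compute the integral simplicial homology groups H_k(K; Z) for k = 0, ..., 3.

Order the vertices as 0 < 1 < 2 < 3 < 4. Listing each simplex with vertices in this order, K has dimension 3 with simplices:

  0-simplices (5): [0], [1], [2], [3], [4]
  1-simplices (10): [0,1], [0,2], [0,3], [0,4], [1,2], [1,3], [1,4], [2,3], [2,4], [3,4]
  2-simplices (10): [0,1,2], [0,1,3], [0,1,4], [0,2,3], [0,2,4], [0,3,4], [1,2,3], [1,2,4], [1,3,4], [2,3,4]
  3-simplices (5): [0,1,2,3], [0,1,2,4], [0,1,3,4], [0,2,3,4], [1,2,3,4]

Hence C_0 ≅ Z^5, C_1 ≅ Z^10, C_2 ≅ Z^10, C_3 ≅ Z^5.

The boundary map ∂_1: C_1 → C_0 is given by ∂[p,q] = [q] − [p].
As a 5×10 matrix over Z this has rank 4, with invariant factors (1,1,1,1).

Boundary ∂_2: C_2 → C_1 maps a triangle to the signed sum of its edges. For instance
  ∂[1,3,4] = [3,4] − [1,4] + [1,3],
  ∂[1,2,3] = [2,3] − [1,3] + [1,2].
This gives a 10×10 integer matrix of rank 6; reducing to Smith normal form yields diagonal entries (1,1,1,1,1,1).

Boundary ∂_3: C_3 → C_2 sends each 3-simplex σ to the alternating sum Σ_i (−1)^i (σ with its i-th vertex removed). For instance
  ∂[1,2,3,4] = [2,3,4] − [1,3,4] + [1,2,4] − [1,2,3],
  ∂[0,1,2,4] = [1,2,4] − [0,2,4] + [0,1,4] − [0,1,2].
The 10×5 boundary matrix has rank 4 and Smith normal form diag(1,1,1,1).

Now H_k = ker ∂_k / im ∂_{k+1}, so:

  H_0: rank C_0 − rank ∂_1 = 5 − 4 = 1, and the invariant factors of ∂_1 are all 1, so H_0 ≅ Z.
  H_1: rank ker ∂_1 − rank ∂_2 = (10 − 4) − 6 = 0, and the invariant factors of ∂_2 are all 1, so H_1 ≅ 0.
  H_2: rank ker ∂_2 − rank ∂_3 = (10 − 6) − 4 = 0, and the invariant factors of ∂_3 are all 1, so H_2 ≅ 0.
  H_3: rank ker ∂_3 − rank ∂_4 = (5 − 4) − 0 = 1, and there is no ∂_4, so H_3 ≅ Z.

H_0 = Z,  H_1 = 0,  H_2 = 0,  H_3 = Z.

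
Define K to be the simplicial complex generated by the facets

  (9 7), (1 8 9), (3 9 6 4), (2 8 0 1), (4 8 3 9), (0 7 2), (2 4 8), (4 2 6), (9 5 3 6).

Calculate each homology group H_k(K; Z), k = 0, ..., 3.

Order the vertices as 0 < 1 < 2 < 3 < 4 < 5 < 6 < 7 < 8 < 9. Listing each simplex with vertices in this order, K has dimension 3 with simplices:

  0-simplices (10): [0], [1], [2], [3], [4], [5], [6], [7], [8], [9]
  1-simplices (24): (24 of them)
  2-simplices (18): [0,1,2], [0,1,8], [0,2,7], [0,2,8], [1,2,8], [1,8,9], [2,4,6], [2,4,8], [3,4,6], [3,4,8], [3,4,9], [3,5,6], [3,5,9], [3,6,9], [3,8,9], [4,6,9], [4,8,9], [5,6,9]
  3-simplices (4): [0,1,2,8], [3,4,6,9], [3,4,8,9], [3,5,6,9]

giving chain groups C_0 ≅ Z^10, C_1 ≅ Z^24, C_2 ≅ Z^18, C_3 ≅ Z^4.

Boundary ∂_1: C_1 → C_0 maps an edge to its endpoints' difference, ∂[p,q] = q − p.
The resulting 10×24 matrix has rank 9, and its Smith normal form has invariant factors (1,1,1,1,1,1,1,1,1).

∂_2: C_2 → C_1 sends each 2-simplex [p,q,r] to [q,r] − [p,r] + [p,q]. For instance
  ∂[3,5,9] = [5,9] − [3,9] + [3,5],
  ∂[3,4,6] = [4,6] − [3,6] + [3,4].
The 24×18 boundary matrix has rank 14 and Smith normal form diag(1,1,1,1,1,1,1,1,1,1,1,1,1,1).

Boundary ∂_3: C_3 → C_2 sends each 3-simplex σ to the alternating sum Σ_i (−1)^i (σ with its i-th vertex removed). For instance
  ∂[3,4,8,9] = [4,8,9] − [3,8,9] + [3,4,9] − [3,4,8],
  ∂[0,1,2,8] = [1,2,8] − [0,2,8] + [0,1,8] − [0,1,2].
As a 18×4 matrix over Z this has rank 4, with invariant factors (1,1,1,1).

Computing H_k = (kernel of ∂_k) / (image of ∂_{k+1}):

  H_0: rank C_0 − rank ∂_1 = 10 − 9 = 1, and the invariant factors of ∂_1 are all 1, so H_0 = Z.
  H_1: rank ker ∂_1 − rank ∂_2 = (24 − 9) − 14 = 1, and the invariant factors of ∂_2 are all 1, so H_1 = Z.
  H_2: rank ker ∂_2 − rank ∂_3 = (18 − 14) − 4 = 0, and the invariant factors of ∂_3 are all 1, so H_2 = 0.
  H_3: rank ker ∂_3 − rank ∂_4 = (4 − 4) − 0 = 0, and there is no ∂_4, so H_3 = 0.

As a check, the Euler characteristic is 10 − 24 + 18 − 4 = 0, which agrees with 1 − 1 + 0 − 0 = 0.

H_0 = Z,  H_1 = Z,  H_2 = 0,  H_3 = 0.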